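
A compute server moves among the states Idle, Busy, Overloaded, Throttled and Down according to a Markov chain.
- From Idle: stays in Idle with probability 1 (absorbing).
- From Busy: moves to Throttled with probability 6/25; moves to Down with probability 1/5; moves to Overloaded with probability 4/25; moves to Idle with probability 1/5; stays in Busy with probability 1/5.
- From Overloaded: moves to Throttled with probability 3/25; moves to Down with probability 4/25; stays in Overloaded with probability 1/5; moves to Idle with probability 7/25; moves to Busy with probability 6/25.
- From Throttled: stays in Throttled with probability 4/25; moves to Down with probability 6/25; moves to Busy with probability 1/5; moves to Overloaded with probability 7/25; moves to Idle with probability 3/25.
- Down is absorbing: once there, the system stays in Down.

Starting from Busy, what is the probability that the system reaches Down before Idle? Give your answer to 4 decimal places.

0.5014

Let h(s) be the probability of absorption at Down starting from transient state s. Then h(Down) = 1 and h(Idle) = 0. By first-step analysis:
h(Busy) = 0.2·0 + 0.2·h(Busy) + 0.16·h(Overloaded) + 0.24·h(Throttled) + 0.2·1
h(Overloaded) = 0.28·0 + 0.24·h(Busy) + 0.2·h(Overloaded) + 0.12·h(Throttled) + 0.16·1
h(Throttled) = 0.12·0 + 0.2·h(Busy) + 0.28·h(Overloaded) + 0.16·h(Throttled) + 0.24·1
Solving: h(Busy) = 0.5014, h(Overloaded) = 0.4328, h(Throttled) = 0.5494.
Starting from Busy, the probability is 0.5014.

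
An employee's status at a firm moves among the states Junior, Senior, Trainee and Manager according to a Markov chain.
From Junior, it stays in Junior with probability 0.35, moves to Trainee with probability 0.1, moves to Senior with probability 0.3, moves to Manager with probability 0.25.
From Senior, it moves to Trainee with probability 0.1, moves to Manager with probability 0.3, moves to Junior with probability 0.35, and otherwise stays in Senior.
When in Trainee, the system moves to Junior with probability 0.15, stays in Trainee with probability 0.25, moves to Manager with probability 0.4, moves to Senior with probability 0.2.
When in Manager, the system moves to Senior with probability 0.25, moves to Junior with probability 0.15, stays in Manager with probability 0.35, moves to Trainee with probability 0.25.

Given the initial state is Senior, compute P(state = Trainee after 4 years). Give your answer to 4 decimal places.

Propagate the distribution vector 4 years from Senior.
After 0 years: (0.0000, 1.0000, 0.0000, 0.0000)
After 1 year: (0.3500, 0.2500, 0.1000, 0.3000)
After 2 years: (0.2700, 0.2625, 0.1600, 0.3075)
After 3 years: (0.2565, 0.2555, 0.1701, 0.3179)
After 4 years: (0.2524, 0.2543, 0.1732, 0.3201)
P(in Trainee after 4 years) = 0.1732

0.1732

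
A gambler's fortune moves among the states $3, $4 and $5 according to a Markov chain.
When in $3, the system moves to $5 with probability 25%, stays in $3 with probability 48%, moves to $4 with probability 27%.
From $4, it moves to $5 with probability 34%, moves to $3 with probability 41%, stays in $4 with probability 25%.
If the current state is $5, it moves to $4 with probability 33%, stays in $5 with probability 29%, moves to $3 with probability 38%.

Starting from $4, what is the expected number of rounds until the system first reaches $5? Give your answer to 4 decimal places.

Let t(s) be the expected number of rounds to first reach $5 from state s, with t($5) = 0. Conditioning on the first round:
t($3) = 1 + 0.48·t($3) + 0.27·t($4)
t($4) = 1 + 0.41·t($3) + 0.25·t($4)
Solving: t($3) = 3.6520, t($4) = 3.3298.
Expected rounds from $4 to $5: 3.3298.

3.3298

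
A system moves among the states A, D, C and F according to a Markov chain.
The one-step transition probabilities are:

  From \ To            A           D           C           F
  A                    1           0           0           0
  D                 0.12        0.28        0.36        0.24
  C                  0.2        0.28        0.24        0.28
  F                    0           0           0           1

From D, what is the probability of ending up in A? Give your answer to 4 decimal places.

0.3656

Let h(s) be the probability of absorption at A starting from transient state s. Then h(A) = 1 and h(F) = 0. By first-step analysis:
h(D) = 0.12·1 + 0.28·h(D) + 0.36·h(C) + 0.24·0
h(C) = 0.2·1 + 0.28·h(D) + 0.24·h(C) + 0.28·0
Solving: h(D) = 0.3656, h(C) = 0.3978.
Starting from D, the probability is 0.3656.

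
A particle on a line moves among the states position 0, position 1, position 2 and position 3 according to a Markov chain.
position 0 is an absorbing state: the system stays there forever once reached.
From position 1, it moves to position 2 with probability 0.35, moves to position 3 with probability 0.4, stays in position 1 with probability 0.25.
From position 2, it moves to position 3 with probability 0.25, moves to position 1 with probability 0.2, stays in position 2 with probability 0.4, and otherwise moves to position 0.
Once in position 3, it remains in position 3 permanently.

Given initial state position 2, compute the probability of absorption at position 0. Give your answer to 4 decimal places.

0.2961

Let h(s) be the probability of absorption at position 0 starting from transient state s. Then h(position 0) = 1 and h(position 3) = 0. By first-step analysis:
h(position 1) = 0.25·h(position 1) + 0.35·h(position 2) + 0.4·0
h(position 2) = 0.15·1 + 0.2·h(position 1) + 0.4·h(position 2) + 0.25·0
Solving: h(position 1) = 0.1382, h(position 2) = 0.2961.
Starting from position 2, the probability is 0.2961.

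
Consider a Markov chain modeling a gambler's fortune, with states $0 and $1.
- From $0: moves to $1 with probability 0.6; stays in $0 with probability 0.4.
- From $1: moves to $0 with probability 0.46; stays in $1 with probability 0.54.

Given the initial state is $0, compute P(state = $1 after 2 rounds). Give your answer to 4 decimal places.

Sum over the intermediate state after 1 round:
P = P($0→$0)·P($0→$1) + P($0→$1)·P($1→$1)
  = 0.4×0.6 + 0.6×0.54
  = 0.2400 + 0.3240 = 0.5640

0.5640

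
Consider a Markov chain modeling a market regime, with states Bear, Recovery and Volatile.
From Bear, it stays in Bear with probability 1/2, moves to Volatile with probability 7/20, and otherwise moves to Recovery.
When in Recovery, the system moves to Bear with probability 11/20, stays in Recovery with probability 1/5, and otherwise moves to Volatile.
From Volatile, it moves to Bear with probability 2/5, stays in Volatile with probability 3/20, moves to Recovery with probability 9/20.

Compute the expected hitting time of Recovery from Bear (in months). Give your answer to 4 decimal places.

Let t(s) be the expected number of months to first reach Recovery from state s, with t(Recovery) = 0. Conditioning on the first month:
t(Bear) = 1 + 0.5·t(Bear) + 0.35·t(Volatile)
t(Volatile) = 1 + 0.4·t(Bear) + 0.15·t(Volatile)
Solving: t(Bear) = 4.2105, t(Volatile) = 3.1579.
Expected months from Bear to Recovery: 4.2105.

4.2105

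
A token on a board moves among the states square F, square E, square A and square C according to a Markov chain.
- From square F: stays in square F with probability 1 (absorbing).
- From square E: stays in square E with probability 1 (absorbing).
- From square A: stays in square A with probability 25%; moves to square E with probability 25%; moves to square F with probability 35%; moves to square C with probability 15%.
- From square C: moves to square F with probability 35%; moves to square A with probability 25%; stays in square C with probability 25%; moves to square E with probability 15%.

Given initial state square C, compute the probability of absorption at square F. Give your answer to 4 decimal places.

0.6667

Let h(s) be the probability of absorption at square F starting from transient state s. Then h(square F) = 1 and h(square E) = 0. By first-step analysis:
h(square A) = 0.35·1 + 0.25·0 + 0.25·h(square A) + 0.15·h(square C)
h(square C) = 0.35·1 + 0.15·0 + 0.25·h(square A) + 0.25·h(square C)
Solving: h(square A) = 0.6000, h(square C) = 0.6667.
Starting from square C, the probability is 0.6667.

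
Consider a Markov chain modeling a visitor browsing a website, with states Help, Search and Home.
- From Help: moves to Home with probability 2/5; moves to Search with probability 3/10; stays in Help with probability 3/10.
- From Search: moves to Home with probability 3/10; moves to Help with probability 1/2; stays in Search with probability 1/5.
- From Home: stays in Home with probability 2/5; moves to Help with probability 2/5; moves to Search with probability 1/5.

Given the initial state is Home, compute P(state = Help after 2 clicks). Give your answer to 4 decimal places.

0.3800

Sum over the intermediate state after 1 click:
P = P(Home→Help)·P(Help→Help) + P(Home→Search)·P(Search→Help) + P(Home→Home)·P(Home→Help)
  = 0.4×0.3 + 0.2×0.5 + 0.4×0.4
  = 0.1200 + 0.1000 + 0.1600 = 0.3800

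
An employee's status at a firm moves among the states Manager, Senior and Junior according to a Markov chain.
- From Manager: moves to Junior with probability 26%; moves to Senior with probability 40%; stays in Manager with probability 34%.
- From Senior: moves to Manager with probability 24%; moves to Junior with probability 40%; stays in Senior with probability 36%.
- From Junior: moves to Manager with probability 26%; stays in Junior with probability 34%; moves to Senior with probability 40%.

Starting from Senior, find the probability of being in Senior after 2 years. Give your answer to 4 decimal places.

0.3856

Sum over the intermediate state after 1 year:
P = P(Senior→Manager)·P(Manager→Senior) + P(Senior→Senior)·P(Senior→Senior) + P(Senior→Junior)·P(Junior→Senior)
  = 0.24×0.4 + 0.36×0.36 + 0.4×0.4
  = 0.0960 + 0.1296 + 0.1600 = 0.3856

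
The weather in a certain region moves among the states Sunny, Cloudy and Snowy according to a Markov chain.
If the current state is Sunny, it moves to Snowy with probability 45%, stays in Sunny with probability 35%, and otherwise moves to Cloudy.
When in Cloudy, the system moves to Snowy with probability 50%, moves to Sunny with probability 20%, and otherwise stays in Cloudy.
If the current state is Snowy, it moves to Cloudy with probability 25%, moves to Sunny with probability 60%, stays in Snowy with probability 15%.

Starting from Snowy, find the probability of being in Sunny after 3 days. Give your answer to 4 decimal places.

Propagate the distribution vector 3 days from Snowy.
After 0 days: (0.0000, 0.0000, 1.0000)
After 1 day: (0.6000, 0.2500, 0.1500)
After 2 days: (0.3500, 0.2325, 0.4175)
After 3 days: (0.4195, 0.2441, 0.3364)
P(in Sunny after 3 days) = 0.4195

0.4195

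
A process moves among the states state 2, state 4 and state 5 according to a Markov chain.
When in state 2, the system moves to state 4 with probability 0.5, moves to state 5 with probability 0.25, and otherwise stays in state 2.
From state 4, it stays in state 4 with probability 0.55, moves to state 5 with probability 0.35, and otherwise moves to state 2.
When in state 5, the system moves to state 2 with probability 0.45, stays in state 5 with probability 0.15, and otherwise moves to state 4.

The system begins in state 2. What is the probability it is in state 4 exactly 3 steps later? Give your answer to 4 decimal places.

Propagate the distribution vector 3 steps from state 2.
After 0 steps: (1.0000, 0.0000, 0.0000)
After 1 step: (0.2500, 0.5000, 0.2500)
After 2 steps: (0.2250, 0.5000, 0.2750)
After 3 steps: (0.2300, 0.4975, 0.2725)
P(in state 4 after 3 steps) = 0.4975

0.4975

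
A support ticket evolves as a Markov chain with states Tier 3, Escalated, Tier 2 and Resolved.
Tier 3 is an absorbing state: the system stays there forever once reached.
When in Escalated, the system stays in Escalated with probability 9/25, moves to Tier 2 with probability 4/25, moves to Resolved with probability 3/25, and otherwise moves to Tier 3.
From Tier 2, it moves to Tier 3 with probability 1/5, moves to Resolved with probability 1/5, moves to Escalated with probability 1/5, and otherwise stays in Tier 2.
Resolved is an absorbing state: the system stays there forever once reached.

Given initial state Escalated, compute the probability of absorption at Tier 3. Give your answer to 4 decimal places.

Let h(s) be the probability of absorption at Tier 3 starting from transient state s. Then h(Tier 3) = 1 and h(Resolved) = 0. By first-step analysis:
h(Escalated) = 0.36·1 + 0.36·h(Escalated) + 0.16·h(Tier 2) + 0.12·0
h(Tier 2) = 0.2·1 + 0.2·h(Escalated) + 0.4·h(Tier 2) + 0.2·0
Solving: h(Escalated) = 0.7045, h(Tier 2) = 0.5682.
Starting from Escalated, the probability is 0.7045.

0.7045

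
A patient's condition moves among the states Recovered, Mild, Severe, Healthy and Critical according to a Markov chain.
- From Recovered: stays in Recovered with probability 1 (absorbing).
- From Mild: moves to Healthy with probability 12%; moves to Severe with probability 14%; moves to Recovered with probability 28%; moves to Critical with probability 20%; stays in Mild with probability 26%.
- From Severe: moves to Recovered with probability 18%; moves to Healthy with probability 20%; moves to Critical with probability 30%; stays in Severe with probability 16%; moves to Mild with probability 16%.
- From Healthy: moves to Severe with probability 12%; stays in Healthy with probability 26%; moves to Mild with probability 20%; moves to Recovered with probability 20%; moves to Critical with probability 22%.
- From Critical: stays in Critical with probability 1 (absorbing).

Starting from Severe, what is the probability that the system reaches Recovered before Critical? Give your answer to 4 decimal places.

0.4327

Let h(s) be the probability of absorption at Recovered starting from transient state s. Then h(Recovered) = 1 and h(Critical) = 0. By first-step analysis:
h(Mild) = 0.28·1 + 0.26·h(Mild) + 0.14·h(Severe) + 0.12·h(Healthy) + 0.2·0
h(Severe) = 0.18·1 + 0.16·h(Mild) + 0.16·h(Severe) + 0.2·h(Healthy) + 0.3·0
h(Healthy) = 0.2·1 + 0.2·h(Mild) + 0.12·h(Severe) + 0.26·h(Healthy) + 0.22·0
Solving: h(Mild) = 0.5391, h(Severe) = 0.4327, h(Healthy) = 0.4861.
Starting from Severe, the probability is 0.4327.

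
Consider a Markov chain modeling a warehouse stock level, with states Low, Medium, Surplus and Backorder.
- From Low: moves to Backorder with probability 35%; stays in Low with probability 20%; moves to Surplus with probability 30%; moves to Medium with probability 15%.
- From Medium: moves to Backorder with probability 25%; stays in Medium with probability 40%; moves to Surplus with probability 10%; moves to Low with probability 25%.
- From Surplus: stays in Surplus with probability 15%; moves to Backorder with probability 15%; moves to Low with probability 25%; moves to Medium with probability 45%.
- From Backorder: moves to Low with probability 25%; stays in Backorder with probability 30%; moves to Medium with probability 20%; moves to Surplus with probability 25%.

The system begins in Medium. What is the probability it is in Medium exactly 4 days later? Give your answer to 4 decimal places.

Propagate the distribution vector 4 days from Medium.
After 0 days: (0.0000, 1.0000, 0.0000, 0.0000)
After 1 day: (0.2500, 0.4000, 0.1000, 0.2500)
After 2 days: (0.2375, 0.2925, 0.1925, 0.2775)
After 3 days: (0.2381, 0.2948, 0.1988, 0.2684)
After 4 days: (0.2381, 0.2967, 0.1978, 0.2674)
P(in Medium after 4 days) = 0.2967

0.2967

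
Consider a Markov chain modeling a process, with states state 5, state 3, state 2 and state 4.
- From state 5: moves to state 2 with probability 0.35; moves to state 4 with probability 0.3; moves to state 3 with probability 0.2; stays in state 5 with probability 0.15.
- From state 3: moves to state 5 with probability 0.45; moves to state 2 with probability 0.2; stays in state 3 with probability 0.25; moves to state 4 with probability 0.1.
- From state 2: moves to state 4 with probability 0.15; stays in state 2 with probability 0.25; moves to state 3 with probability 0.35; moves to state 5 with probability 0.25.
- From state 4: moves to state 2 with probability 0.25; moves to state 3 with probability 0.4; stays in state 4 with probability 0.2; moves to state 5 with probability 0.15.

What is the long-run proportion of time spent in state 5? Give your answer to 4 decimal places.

0.2634

Let the stationary distribution be π with π = πP and π_1 + π_2 + π_3 + π_4 = 1.
π_1 = 0.15·π_1 + 0.45·π_2 + 0.25·π_3 + 0.15·π_4
π_2 = 0.2·π_1 + 0.25·π_2 + 0.35·π_3 + 0.4·π_4
π_3 = 0.35·π_1 + 0.2·π_2 + 0.25·π_3 + 0.25·π_4
Solving with the normalization constraint gives π = (0.2634, 0.2906, 0.2618, 0.1842).
So the stationary probability of state 5 is 0.2634.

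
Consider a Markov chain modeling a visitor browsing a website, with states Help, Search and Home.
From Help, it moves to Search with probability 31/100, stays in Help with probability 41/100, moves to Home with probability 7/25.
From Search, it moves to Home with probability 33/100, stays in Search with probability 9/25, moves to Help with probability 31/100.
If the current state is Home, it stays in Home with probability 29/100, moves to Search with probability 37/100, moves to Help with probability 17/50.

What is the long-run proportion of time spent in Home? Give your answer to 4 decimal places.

0.3003

Let the stationary distribution be π with π = πP and π_1 + π_2 + π_3 = 1.
π_1 = 0.41·π_1 + 0.31·π_2 + 0.34·π_3
π_2 = 0.31·π_1 + 0.36·π_2 + 0.37·π_3
Solving with the normalization constraint gives π = (0.3545, 0.3453, 0.3003).
So the stationary probability of Home is 0.3003.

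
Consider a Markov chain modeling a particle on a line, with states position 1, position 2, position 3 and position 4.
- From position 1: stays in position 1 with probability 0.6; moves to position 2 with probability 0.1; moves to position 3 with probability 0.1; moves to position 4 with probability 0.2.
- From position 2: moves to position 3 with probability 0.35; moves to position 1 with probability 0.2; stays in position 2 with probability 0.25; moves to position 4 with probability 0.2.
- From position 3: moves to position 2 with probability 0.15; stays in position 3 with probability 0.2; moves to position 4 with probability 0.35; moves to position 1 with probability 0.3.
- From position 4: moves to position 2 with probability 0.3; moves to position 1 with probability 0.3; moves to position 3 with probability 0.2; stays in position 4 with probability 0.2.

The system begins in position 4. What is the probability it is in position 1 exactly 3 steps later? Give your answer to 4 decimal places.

Propagate the distribution vector 3 steps from position 4.
After 0 steps: (0.0000, 0.0000, 0.0000, 1.0000)
After 1 step: (0.3000, 0.3000, 0.2000, 0.2000)
After 2 steps: (0.3600, 0.1950, 0.2150, 0.2300)
After 3 steps: (0.3885, 0.1860, 0.1933, 0.2323)
P(in position 1 after 3 steps) = 0.3885

0.3885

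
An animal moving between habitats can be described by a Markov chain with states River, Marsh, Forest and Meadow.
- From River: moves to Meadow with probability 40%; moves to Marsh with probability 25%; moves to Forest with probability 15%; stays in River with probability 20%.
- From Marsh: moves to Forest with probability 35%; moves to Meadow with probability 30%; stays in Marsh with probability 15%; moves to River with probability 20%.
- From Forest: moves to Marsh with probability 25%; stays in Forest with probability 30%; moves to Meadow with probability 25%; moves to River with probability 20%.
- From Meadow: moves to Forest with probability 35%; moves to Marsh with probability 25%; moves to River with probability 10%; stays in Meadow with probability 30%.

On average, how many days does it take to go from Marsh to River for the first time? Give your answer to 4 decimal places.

Let t(s) be the expected number of days to first reach River from state s, with t(River) = 0. Conditioning on the first day:
t(Marsh) = 1 + 0.15·t(Marsh) + 0.35·t(Forest) + 0.3·t(Meadow)
t(Forest) = 1 + 0.25·t(Marsh) + 0.3·t(Forest) + 0.25·t(Meadow)
t(Meadow) = 1 + 0.25·t(Marsh) + 0.35·t(Forest) + 0.3·t(Meadow)
Solving: t(Marsh) = 5.8252, t(Forest) = 5.7975, t(Meadow) = 6.4078.
Expected days from Marsh to River: 5.8252.

5.8252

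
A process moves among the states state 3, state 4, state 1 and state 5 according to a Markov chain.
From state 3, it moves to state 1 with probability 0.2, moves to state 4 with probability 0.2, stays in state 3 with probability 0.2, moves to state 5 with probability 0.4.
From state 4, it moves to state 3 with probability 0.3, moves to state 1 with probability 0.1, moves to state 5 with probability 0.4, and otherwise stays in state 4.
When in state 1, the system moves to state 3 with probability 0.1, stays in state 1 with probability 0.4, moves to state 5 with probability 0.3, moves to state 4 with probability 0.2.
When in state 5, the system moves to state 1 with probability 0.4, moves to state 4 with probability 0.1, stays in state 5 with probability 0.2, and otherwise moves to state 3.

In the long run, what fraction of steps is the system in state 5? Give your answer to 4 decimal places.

0.3078

Let the stationary distribution be π with π = πP and π_1 + π_2 + π_3 + π_4 = 1.
π_1 = 0.2·π_1 + 0.3·π_2 + 0.1·π_3 + 0.3·π_4
π_2 = 0.2·π_1 + 0.2·π_2 + 0.2·π_3 + 0.1·π_4
π_3 = 0.2·π_1 + 0.1·π_2 + 0.4·π_3 + 0.4·π_4
Solving with the normalization constraint gives π = (0.2171, 0.1692, 0.3058, 0.3078).
So the stationary probability of state 5 is 0.3078.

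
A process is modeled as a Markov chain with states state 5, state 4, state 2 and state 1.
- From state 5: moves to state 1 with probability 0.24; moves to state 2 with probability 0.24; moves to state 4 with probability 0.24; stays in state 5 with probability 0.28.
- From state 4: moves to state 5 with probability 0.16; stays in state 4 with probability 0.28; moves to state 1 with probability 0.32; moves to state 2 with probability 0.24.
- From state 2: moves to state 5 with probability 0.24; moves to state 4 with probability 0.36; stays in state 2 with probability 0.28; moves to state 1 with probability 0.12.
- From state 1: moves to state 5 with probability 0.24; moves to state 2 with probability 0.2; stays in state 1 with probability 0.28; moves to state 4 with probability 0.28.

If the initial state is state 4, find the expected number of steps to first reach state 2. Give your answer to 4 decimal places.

4.3796

Let t(s) be the expected number of steps to first reach state 2 from state s, with t(state 2) = 0. Conditioning on the first step:
t(state 5) = 1 + 0.28·t(state 5) + 0.24·t(state 4) + 0.24·t(state 1)
t(state 4) = 1 + 0.16·t(state 5) + 0.28·t(state 4) + 0.32·t(state 1)
t(state 1) = 1 + 0.24·t(state 5) + 0.28·t(state 4) + 0.28·t(state 1)
Solving: t(state 5) = 4.3644, t(state 4) = 4.3796, t(state 1) = 4.5468.
Expected steps from state 4 to state 2: 4.3796.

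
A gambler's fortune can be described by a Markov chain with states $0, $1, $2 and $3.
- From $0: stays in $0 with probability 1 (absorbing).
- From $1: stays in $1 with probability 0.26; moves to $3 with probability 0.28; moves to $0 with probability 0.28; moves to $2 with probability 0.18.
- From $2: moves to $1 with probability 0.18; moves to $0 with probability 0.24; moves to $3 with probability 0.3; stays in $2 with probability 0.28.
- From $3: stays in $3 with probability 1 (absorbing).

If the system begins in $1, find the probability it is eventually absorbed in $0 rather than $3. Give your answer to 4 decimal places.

0.4892

Let h(s) be the probability of absorption at $0 starting from transient state s. Then h($0) = 1 and h($3) = 0. By first-step analysis:
h($1) = 0.28·1 + 0.26·h($1) + 0.18·h($2) + 0.28·0
h($2) = 0.24·1 + 0.18·h($1) + 0.28·h($2) + 0.3·0
Solving: h($1) = 0.4892, h($2) = 0.4556.
Starting from $1, the probability is 0.4892.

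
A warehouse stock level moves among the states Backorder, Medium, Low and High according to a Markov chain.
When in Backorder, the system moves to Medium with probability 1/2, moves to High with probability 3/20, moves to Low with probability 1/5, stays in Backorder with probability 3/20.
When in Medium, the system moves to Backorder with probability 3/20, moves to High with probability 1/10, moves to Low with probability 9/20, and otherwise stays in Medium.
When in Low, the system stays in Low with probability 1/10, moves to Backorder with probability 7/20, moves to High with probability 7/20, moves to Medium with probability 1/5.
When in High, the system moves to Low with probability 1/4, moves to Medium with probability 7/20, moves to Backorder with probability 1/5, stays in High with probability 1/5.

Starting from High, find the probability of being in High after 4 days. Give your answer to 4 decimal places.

0.1964

Propagate the distribution vector 4 days from High.
After 0 days: (0.0000, 0.0000, 0.0000, 1.0000)
After 1 day: (0.2000, 0.3500, 0.2500, 0.2000)
After 2 days: (0.2100, 0.3250, 0.2725, 0.1925)
After 3 days: (0.2141, 0.3244, 0.2636, 0.1979)
After 4 days: (0.2126, 0.3264, 0.2646, 0.1964)
P(in High after 4 days) = 0.1964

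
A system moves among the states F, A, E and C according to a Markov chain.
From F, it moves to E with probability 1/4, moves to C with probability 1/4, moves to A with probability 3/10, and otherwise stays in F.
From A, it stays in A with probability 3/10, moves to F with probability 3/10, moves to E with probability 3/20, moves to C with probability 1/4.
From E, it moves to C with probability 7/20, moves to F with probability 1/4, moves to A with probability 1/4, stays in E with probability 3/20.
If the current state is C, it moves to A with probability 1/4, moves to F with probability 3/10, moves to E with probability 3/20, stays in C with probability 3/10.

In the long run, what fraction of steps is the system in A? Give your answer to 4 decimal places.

Let the stationary distribution be π with π = πP and π_1 + π_2 + π_3 + π_4 = 1.
π_1 = 0.2·π_1 + 0.3·π_2 + 0.25·π_3 + 0.3·π_4
π_2 = 0.3·π_1 + 0.3·π_2 + 0.25·π_3 + 0.25·π_4
π_3 = 0.25·π_1 + 0.15·π_2 + 0.15·π_3 + 0.15·π_4
Solving with the normalization constraint gives π = (0.2647, 0.2771, 0.1765, 0.2817).
So the stationary probability of A is 0.2771.

0.2771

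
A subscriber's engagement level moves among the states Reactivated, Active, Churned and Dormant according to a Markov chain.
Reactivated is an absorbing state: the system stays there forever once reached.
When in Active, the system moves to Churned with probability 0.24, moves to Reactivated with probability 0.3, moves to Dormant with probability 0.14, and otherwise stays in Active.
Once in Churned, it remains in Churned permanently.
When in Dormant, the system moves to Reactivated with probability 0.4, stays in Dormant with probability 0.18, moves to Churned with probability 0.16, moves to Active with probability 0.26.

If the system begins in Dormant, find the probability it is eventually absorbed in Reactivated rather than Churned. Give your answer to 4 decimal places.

0.6715

Let h(s) be the probability of absorption at Reactivated starting from transient state s. Then h(Reactivated) = 1 and h(Churned) = 0. By first-step analysis:
h(Active) = 0.3·1 + 0.32·h(Active) + 0.24·0 + 0.14·h(Dormant)
h(Dormant) = 0.4·1 + 0.26·h(Active) + 0.16·0 + 0.18·h(Dormant)
Solving: h(Active) = 0.5794, h(Dormant) = 0.6715.
Starting from Dormant, the probability is 0.6715.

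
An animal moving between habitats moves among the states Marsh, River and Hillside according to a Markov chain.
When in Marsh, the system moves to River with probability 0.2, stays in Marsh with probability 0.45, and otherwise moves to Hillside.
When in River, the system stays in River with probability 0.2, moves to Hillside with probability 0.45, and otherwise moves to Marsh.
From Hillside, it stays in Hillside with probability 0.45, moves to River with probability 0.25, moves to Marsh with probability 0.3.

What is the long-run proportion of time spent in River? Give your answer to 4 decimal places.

0.2207

Let the stationary distribution be π with π = πP and π_1 + π_2 + π_3 = 1.
π_1 = 0.45·π_1 + 0.35·π_2 + 0.3·π_3
π_2 = 0.2·π_1 + 0.2·π_2 + 0.25·π_3
Solving with the normalization constraint gives π = (0.3659, 0.2207, 0.4134).
So the stationary probability of River is 0.2207.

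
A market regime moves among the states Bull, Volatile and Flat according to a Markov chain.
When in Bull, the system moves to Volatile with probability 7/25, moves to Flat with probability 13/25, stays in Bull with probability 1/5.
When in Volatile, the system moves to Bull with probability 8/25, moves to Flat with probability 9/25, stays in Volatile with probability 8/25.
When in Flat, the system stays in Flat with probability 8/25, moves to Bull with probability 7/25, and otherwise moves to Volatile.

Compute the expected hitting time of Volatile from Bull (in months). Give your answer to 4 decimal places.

Let t(s) be the expected number of months to first reach Volatile from state s, with t(Volatile) = 0. Conditioning on the first month:
t(Bull) = 1 + 0.2·t(Bull) + 0.52·t(Flat)
t(Flat) = 1 + 0.28·t(Bull) + 0.32·t(Flat)
Solving: t(Bull) = 3.0120, t(Flat) = 2.7108.
Expected months from Bull to Volatile: 3.0120.

3.0120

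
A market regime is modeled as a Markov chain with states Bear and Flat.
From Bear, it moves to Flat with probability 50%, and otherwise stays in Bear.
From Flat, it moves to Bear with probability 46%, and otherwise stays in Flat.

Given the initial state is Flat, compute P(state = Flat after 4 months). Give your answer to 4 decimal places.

Propagate the distribution vector 4 months from Flat.
After 0 months: (0.0000, 1.0000)
After 1 month: (0.4600, 0.5400)
After 2 months: (0.4784, 0.5216)
After 3 months: (0.4791, 0.5209)
After 4 months: (0.4792, 0.5208)
P(in Flat after 4 months) = 0.5208

0.5208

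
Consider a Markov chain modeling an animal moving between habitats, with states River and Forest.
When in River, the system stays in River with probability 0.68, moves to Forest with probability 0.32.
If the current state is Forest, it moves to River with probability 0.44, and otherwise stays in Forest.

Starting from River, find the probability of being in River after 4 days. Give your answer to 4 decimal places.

0.5803

Propagate the distribution vector 4 days from River.
After 0 days: (1.0000, 0.0000)
After 1 day: (0.6800, 0.3200)
After 2 days: (0.6032, 0.3968)
After 3 days: (0.5848, 0.4152)
After 4 days: (0.5803, 0.4197)
P(in River after 4 days) = 0.5803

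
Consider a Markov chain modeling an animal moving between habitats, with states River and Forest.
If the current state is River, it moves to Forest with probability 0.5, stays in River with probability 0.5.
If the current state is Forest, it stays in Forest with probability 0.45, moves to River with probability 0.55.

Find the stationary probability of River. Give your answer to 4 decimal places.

0.5238

Let the stationary distribution be π with π = πP and π_1 + π_2 = 1.
π_1 = 0.5·π_1 + 0.55·π_2
Solving with the normalization constraint gives π = (0.5238, 0.4762).
So the stationary probability of River is 0.5238.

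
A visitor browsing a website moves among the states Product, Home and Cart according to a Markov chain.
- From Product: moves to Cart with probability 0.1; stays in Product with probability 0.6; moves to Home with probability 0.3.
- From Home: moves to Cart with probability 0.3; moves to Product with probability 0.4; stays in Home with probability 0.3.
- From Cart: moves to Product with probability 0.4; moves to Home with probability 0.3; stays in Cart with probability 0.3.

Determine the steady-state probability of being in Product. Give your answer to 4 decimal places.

0.5000

Let the stationary distribution be π with π = πP and π_1 + π_2 + π_3 = 1.
π_1 = 0.6·π_1 + 0.4·π_2 + 0.4·π_3
π_2 = 0.3·π_1 + 0.3·π_2 + 0.3·π_3
Solving with the normalization constraint gives π = (0.5000, 0.3000, 0.2000).
So the stationary probability of Product is 0.5000.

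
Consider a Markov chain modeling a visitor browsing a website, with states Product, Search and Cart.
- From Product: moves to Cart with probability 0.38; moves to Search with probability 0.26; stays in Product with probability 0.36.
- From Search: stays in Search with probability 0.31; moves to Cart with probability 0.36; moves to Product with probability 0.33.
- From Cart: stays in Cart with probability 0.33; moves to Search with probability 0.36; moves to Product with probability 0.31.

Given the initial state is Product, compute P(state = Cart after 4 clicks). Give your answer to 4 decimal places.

Propagate the distribution vector 4 clicks from Product.
After 0 clicks: (1.0000, 0.0000, 0.0000)
After 1 click: (0.3600, 0.2600, 0.3800)
After 2 clicks: (0.3332, 0.3110, 0.3558)
After 3 clicks: (0.3329, 0.3111, 0.3560)
After 4 clicks: (0.3329, 0.3112, 0.3560)
P(in Cart after 4 clicks) = 0.3560

0.3560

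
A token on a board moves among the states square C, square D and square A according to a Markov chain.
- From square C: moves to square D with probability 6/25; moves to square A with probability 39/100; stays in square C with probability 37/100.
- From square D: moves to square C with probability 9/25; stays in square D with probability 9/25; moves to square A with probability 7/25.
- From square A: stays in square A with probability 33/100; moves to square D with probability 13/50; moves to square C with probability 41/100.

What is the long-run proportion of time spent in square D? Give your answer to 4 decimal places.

Let the stationary distribution be π with π = πP and π_1 + π_2 + π_3 = 1.
π_1 = 0.37·π_1 + 0.36·π_2 + 0.41·π_3
π_2 = 0.24·π_1 + 0.36·π_2 + 0.26·π_3
Solving with the normalization constraint gives π = (0.3807, 0.2804, 0.3388).
So the stationary probability of square D is 0.2804.

0.2804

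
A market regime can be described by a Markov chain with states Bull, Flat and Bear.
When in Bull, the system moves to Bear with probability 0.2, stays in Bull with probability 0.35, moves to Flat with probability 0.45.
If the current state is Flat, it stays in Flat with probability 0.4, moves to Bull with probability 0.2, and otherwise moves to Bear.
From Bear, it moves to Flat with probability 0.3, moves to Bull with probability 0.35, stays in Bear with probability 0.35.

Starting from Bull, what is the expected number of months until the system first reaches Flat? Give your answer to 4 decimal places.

Let t(s) be the expected number of months to first reach Flat from state s, with t(Flat) = 0. Conditioning on the first month:
t(Bull) = 1 + 0.35·t(Bull) + 0.2·t(Bear)
t(Bear) = 1 + 0.35·t(Bull) + 0.35·t(Bear)
Solving: t(Bull) = 2.4113, t(Bear) = 2.8369.
Expected months from Bull to Flat: 2.4113.

2.4113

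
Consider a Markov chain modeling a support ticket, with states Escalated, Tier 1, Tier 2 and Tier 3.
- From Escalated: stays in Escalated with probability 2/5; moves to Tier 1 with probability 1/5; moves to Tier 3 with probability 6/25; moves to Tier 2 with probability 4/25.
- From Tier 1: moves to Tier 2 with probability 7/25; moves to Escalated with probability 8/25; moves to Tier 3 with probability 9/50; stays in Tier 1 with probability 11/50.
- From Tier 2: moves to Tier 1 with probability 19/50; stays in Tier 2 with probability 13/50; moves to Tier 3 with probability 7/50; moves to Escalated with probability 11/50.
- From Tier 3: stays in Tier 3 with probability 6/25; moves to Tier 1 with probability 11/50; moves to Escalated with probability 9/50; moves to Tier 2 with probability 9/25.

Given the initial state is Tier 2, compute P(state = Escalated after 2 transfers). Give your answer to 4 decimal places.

0.2920

Propagate the distribution vector 2 transfers from Tier 2.
After 0 transfers: (0.0000, 0.0000, 1.0000, 0.0000)
After 1 transfer: (0.2200, 0.3800, 0.2600, 0.1400)
After 2 transfers: (0.2920, 0.2572, 0.2596, 0.1912)
P(in Escalated after 2 transfers) = 0.2920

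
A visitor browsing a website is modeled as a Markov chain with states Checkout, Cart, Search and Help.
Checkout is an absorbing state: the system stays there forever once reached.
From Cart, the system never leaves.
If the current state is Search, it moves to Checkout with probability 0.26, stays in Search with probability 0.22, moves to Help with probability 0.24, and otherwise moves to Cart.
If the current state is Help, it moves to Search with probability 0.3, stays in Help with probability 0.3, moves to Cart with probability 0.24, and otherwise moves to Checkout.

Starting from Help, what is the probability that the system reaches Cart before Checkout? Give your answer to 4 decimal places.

Let h(s) be the probability of absorption at Cart starting from transient state s. Then h(Cart) = 1 and h(Checkout) = 0. By first-step analysis:
h(Search) = 0.26·0 + 0.28·1 + 0.22·h(Search) + 0.24·h(Help)
h(Help) = 0.16·0 + 0.24·1 + 0.3·h(Search) + 0.3·h(Help)
Solving: h(Search) = 0.5350, h(Help) = 0.5722.
Starting from Help, the probability is 0.5722.

0.5722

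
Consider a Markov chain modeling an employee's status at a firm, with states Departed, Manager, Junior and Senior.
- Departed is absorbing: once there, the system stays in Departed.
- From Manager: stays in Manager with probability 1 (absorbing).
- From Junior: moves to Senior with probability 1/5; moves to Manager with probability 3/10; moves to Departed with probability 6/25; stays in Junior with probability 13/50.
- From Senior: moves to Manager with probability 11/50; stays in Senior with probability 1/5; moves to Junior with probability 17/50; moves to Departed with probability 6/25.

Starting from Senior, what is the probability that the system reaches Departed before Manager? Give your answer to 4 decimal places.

0.4947

Let h(s) be the probability of absorption at Departed starting from transient state s. Then h(Departed) = 1 and h(Manager) = 0. By first-step analysis:
h(Junior) = 0.24·1 + 0.3·0 + 0.26·h(Junior) + 0.2·h(Senior)
h(Senior) = 0.24·1 + 0.22·0 + 0.34·h(Junior) + 0.2·h(Senior)
Solving: h(Junior) = 0.4580, h(Senior) = 0.4947.
Starting from Senior, the probability is 0.4947.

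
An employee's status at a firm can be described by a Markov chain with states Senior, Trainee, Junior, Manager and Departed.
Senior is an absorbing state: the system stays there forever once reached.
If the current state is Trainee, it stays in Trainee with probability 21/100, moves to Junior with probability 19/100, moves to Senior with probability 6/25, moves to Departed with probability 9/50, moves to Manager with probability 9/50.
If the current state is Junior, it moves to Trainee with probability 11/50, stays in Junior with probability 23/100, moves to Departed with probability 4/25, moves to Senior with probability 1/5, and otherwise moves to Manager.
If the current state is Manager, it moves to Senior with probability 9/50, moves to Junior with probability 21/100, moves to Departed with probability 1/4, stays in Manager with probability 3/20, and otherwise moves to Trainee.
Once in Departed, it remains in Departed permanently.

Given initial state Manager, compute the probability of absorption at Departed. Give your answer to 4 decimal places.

0.5234

Let h(s) be the probability of absorption at Departed starting from transient state s. Then h(Departed) = 1 and h(Senior) = 0. By first-step analysis:
h(Trainee) = 0.24·0 + 0.21·h(Trainee) + 0.19·h(Junior) + 0.18·h(Manager) + 0.18·1
h(Junior) = 0.2·0 + 0.22·h(Trainee) + 0.23·h(Junior) + 0.19·h(Manager) + 0.16·1
h(Manager) = 0.18·0 + 0.21·h(Trainee) + 0.21·h(Junior) + 0.15·h(Manager) + 0.25·1
Solving: h(Trainee) = 0.4597, h(Junior) = 0.4683, h(Manager) = 0.5234.
Starting from Manager, the probability is 0.5234.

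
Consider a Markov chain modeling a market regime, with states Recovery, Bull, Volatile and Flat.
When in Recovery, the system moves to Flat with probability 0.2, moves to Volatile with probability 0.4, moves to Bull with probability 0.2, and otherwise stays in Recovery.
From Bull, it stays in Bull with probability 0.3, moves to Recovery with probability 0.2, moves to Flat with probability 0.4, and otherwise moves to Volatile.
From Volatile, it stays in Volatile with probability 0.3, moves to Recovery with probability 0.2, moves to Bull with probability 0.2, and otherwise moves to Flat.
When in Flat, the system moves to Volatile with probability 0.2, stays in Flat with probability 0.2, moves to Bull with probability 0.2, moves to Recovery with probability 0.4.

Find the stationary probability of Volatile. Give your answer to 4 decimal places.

0.2540

Let the stationary distribution be π with π = πP and π_1 + π_2 + π_3 + π_4 = 1.
π_1 = 0.2·π_1 + 0.2·π_2 + 0.2·π_3 + 0.4·π_4
π_2 = 0.2·π_1 + 0.3·π_2 + 0.2·π_3 + 0.2·π_4
π_3 = 0.4·π_1 + 0.1·π_2 + 0.3·π_3 + 0.2·π_4
Solving with the normalization constraint gives π = (0.2540, 0.2222, 0.2540, 0.2698).
So the stationary probability of Volatile is 0.2540.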